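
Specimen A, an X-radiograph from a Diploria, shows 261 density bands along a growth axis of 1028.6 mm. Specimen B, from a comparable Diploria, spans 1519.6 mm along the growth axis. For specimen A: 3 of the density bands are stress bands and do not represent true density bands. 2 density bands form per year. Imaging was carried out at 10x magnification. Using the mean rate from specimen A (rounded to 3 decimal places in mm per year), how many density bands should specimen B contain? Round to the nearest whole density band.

381 density bands

Specimen A: after corrections the count is 261 − 3 = 258 density bands.
Specimen A: dividing by 2 density bands per year: 258 / 2 = 129 years.
A: 1028.6 mm over 129 years gives 1028.6 / 129 ≈ 7.974 mm per year.
B spans 1519.6 / 7.974 = 190.57 years; at 2 density bands per year that is 190.57 × 2 ≈ 381 density bands.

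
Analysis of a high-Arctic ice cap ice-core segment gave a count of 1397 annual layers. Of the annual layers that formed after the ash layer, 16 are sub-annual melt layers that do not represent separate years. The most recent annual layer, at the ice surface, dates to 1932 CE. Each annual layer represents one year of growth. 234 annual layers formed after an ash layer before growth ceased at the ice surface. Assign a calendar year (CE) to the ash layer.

There are 234 annual layers younger than the ash layer.
234 − 16 false = 218 true annual layers after the ash layer.
The annual layer at the ice surface is 1932 CE, so the ash layer dates to 1932 − 218 = 1714 CE.

1714 CE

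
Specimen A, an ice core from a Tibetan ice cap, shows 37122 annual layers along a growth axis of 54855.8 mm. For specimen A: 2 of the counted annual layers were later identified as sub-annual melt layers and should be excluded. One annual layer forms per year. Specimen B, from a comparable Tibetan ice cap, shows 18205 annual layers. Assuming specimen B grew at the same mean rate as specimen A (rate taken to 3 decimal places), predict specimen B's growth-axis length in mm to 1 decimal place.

Specimen A: true annual layer count = 37122 − 2 = 37120.
A: Extension rate ≈ 54855.8 / 37120 = 1.478 mm per year.
Length of B = 1.478 × 18205 = 26907.0 mm.

26907.0 mm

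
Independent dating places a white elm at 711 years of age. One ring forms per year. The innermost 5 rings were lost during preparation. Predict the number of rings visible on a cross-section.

706 rings

Expected rings over 711 years: 711.
Less the 5 uncaptured rings: 711 − 5 = 706.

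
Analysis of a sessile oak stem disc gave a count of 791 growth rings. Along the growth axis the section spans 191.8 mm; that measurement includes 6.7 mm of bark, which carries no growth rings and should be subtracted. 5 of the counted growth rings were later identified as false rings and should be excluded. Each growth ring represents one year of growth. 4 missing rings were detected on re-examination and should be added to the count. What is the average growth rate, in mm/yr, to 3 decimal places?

0.234 mm/yr

Correcting the raw count gives 791 − 5 + 4 = 790 true growth rings.
Removing the 6.7 mm offcut leaves 191.8 − 6.7 = 185.1 mm.
Extension rate ≈ 185.1 / 790 = 0.234 mm/yr.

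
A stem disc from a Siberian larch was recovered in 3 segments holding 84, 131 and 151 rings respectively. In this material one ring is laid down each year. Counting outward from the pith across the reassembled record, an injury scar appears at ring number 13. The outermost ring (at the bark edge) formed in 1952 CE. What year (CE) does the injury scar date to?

Total rings = 84 + 131 + 151 = 366.
366 − 13 = 353 rings lie beyond the injury scar toward the bark edge.
1952 − 353 = 1599 CE.

1599 CE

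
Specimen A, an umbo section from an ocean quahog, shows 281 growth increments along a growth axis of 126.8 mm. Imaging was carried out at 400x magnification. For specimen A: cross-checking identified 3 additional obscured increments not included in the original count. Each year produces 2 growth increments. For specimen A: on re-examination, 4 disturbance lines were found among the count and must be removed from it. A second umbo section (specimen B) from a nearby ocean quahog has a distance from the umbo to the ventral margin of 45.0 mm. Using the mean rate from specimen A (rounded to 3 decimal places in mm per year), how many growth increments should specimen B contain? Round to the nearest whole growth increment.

99 growth increments

Specimen A: after corrections the count is 281 − 4 + 3 = 280 growth increments.
Specimen A: 280 growth increments at 2 per year is 280 / 2 = 140 years.
A: Mean rate = 126.8 mm / 140 years ≈ 0.906 mm per year.
B spans 45.0 / 0.906 = 49.67 years; at 2 growth increments per year that is 49.67 × 2 ≈ 99 growth increments.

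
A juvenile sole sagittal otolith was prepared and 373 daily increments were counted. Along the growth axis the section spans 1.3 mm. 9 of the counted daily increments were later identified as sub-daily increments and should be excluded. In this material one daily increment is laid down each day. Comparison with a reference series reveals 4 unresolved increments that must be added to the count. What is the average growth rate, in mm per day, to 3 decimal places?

Correcting the raw count gives 373 − 9 + 4 = 368 true daily increments.
Extension rate ≈ 1.3 / 368 = 0.004 mm per day.

0.004 mm per day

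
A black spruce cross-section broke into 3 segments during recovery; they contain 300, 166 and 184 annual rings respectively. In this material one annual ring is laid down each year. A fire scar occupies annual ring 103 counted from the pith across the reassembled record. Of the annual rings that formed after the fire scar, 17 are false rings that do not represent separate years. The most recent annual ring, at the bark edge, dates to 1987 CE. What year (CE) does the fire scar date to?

Total annual rings = 300 + 166 + 184 = 650.
650 − 103 = 547 annual rings lie beyond the fire scar toward the bark edge.
547 − 17 false = 530 true annual rings after the fire scar.
The annual ring at the bark edge is 1987 CE, so the fire scar dates to 1987 − 530 = 1457 CE.

1457 CE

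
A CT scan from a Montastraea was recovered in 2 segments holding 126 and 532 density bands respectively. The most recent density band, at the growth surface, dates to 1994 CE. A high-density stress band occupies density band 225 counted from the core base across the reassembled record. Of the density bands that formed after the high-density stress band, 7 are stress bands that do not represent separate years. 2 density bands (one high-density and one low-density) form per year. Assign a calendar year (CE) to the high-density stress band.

1781 CE

Total density bands = 126 + 532 = 658.
Between density band 225 and the growth surface there are 658 − 225 = 433 density bands.
Excluding 7 false density bands: 433 − 7 = 426.
With 2 density bands per year, 426 / 2 = 213 years.
Counting back 213 years from 1994 CE places the high-density stress band in 1994 − 213 = 1781 CE.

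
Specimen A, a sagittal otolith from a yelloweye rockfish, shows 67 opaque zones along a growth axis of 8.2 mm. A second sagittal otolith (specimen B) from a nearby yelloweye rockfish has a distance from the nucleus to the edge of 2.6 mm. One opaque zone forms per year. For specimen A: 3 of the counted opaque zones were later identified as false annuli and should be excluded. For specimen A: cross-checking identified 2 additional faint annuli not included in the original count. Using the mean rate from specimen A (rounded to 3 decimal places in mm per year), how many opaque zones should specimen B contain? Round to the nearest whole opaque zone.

21 opaque zones

Specimen A: correcting the raw count gives 67 − 3 + 2 = 66 true opaque zones.
A: Extension rate ≈ 8.2 / 66 = 0.124 mm/year.
B spans 2.6 / 0.124 = 20.97 years ≈ 21 opaque zones.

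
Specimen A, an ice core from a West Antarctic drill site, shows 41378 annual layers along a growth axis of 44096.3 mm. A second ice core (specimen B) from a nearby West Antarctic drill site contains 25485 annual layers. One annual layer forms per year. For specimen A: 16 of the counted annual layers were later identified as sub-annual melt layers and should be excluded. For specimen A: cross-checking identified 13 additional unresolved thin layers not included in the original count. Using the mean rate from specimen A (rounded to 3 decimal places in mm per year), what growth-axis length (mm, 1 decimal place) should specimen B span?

Specimen A: after corrections the count is 41378 − 16 + 13 = 41375 annual layers.
A: 44096.3 mm over 41375 years gives 44096.3 / 41375 ≈ 1.066 mm per year.
Length of B = 1.066 × 25485 = 27167.0 mm.

27167.0 mm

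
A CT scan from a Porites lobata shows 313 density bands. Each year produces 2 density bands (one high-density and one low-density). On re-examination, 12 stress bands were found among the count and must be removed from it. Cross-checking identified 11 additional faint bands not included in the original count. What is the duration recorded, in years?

156 years

Adjusted count: 313 − 12 + 11 = 312 density bands.
312 density bands at 2 per year is 312 / 2 = 156 years.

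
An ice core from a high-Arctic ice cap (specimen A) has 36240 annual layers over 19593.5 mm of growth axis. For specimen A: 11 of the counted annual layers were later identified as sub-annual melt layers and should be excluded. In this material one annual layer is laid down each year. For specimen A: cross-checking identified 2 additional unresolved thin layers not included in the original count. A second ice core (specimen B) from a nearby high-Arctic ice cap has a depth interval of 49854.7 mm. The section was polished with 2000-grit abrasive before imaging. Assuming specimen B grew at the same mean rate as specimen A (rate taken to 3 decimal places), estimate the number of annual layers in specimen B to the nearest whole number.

92153 annual layers

Specimen A: true annual layer count = 36240 − 11 + 2 = 36231.
A: Extension rate ≈ 19593.5 / 36231 = 0.541 mm/yr.
Specimen B: 49854.7 mm / 0.541 mm per year = 92152.87 years ≈ 92153 annual layers.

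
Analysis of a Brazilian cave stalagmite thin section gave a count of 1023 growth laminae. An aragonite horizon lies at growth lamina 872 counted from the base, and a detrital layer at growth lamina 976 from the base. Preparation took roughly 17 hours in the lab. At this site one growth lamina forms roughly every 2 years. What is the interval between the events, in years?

Separation: 976 − 872 = 104 growth laminae.
At 2 years per growth lamina, 104 × 2 = 208 years.

208 yr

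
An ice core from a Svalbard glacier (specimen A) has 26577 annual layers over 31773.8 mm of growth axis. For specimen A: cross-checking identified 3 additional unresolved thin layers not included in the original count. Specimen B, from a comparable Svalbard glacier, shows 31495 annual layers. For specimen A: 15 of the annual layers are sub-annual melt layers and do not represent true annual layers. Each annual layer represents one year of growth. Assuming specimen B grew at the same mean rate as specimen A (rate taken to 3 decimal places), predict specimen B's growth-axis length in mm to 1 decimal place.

37668.0 mm

Specimen A: adjusted count: 26577 − 15 + 3 = 26565 annual layers.
A: 31773.8 mm over 26565 years gives 31773.8 / 26565 ≈ 1.196 mm/year.
B's length ≈ 1.196 × 31495 = 37668.0 mm.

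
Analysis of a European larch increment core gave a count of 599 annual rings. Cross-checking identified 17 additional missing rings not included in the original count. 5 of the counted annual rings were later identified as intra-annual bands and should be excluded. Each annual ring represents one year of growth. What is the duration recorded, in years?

True annual ring count = 599 − 5 + 17 = 611.
With a one-to-one annual ring periodicity this is 611 years.

611 years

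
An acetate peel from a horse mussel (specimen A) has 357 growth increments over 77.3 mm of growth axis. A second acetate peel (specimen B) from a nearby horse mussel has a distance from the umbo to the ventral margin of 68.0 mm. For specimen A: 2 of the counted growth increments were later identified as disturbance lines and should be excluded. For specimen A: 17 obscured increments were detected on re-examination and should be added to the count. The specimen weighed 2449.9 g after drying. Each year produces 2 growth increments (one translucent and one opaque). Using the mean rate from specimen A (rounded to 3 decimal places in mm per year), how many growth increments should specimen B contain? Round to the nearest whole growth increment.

327 growth increments

Specimen A: adjusted count: 357 − 2 + 17 = 372 growth increments.
Specimen A: with 2 growth increments per year, 372 / 2 = 186 years.
A: Extension rate ≈ 77.3 / 186 = 0.416 mm per year.
Specimen B: 68.0 mm / 0.416 mm per year = 163.46 years; at 2 growth increments per year that is 163.46 × 2 ≈ 327 growth increments.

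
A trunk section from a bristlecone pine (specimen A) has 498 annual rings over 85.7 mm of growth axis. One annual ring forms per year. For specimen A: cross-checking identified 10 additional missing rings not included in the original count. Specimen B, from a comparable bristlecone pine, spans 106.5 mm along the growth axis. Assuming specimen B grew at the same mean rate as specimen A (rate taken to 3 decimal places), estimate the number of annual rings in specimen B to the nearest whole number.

630 annual rings

Specimen A: adjusted count: 498 + 10 = 508 annual rings.
A: Mean rate = 85.7 mm / 508 years ≈ 0.169 mm/yr.
For B, 106.5 / 0.169 = 630.18 years ≈ 630 annual rings.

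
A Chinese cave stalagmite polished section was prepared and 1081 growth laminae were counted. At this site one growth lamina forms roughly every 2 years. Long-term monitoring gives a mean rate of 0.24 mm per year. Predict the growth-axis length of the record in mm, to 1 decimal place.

518.9 mm

Multiplying by 2 years per growth lamina: 1081 × 2 = 2162 years.
Predicted length = 0.24 mm/year × 2162 years = 518.9 mm.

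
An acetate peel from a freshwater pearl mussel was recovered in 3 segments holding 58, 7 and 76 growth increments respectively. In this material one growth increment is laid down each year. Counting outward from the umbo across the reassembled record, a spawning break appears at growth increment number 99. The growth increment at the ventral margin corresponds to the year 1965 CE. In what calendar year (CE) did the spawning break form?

Total growth increments = 58 + 7 + 76 = 141.
141 − 99 = 42 growth increments lie beyond the spawning break toward the ventral margin.
Counting back 42 years from 1965 CE places the spawning break in 1965 − 42 = 1923 CE.

1923 CE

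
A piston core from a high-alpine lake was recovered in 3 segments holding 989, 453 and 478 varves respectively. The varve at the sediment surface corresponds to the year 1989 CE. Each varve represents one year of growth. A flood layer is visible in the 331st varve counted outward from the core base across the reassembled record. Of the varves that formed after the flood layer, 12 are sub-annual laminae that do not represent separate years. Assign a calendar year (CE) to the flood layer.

Total varves = 989 + 453 + 478 = 1920.
1920 − 331 = 1589 varves lie beyond the flood layer toward the sediment surface.
Excluding 12 false varves: 1589 − 12 = 1577.
1989 − 1577 = 412 CE.

412 CE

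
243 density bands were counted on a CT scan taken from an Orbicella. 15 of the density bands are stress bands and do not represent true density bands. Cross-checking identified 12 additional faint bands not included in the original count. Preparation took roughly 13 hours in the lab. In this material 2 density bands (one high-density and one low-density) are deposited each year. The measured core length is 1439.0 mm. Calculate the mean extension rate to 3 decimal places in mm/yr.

Correcting the raw count gives 243 − 15 + 12 = 240 true density bands.
Dividing by 2 density bands per year: 240 / 2 = 120 years.
1439.0 mm over 120 years gives 1439.0 / 120 ≈ 11.992 mm/yr.

11.992 mm/yr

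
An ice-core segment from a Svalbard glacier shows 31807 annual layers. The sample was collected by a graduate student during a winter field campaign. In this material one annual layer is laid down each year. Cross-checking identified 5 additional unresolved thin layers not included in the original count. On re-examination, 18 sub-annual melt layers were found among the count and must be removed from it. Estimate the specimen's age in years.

31794 years

After corrections the count is 31807 − 18 + 5 = 31794 annual layers.
With a one-to-one annual layer periodicity this is 31794 years.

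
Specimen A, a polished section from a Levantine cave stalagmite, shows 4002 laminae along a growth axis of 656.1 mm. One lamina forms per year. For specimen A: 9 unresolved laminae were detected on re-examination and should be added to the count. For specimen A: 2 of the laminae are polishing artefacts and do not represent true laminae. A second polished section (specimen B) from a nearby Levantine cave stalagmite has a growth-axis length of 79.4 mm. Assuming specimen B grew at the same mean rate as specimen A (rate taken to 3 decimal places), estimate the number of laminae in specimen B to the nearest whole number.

Specimen A: after corrections the count is 4002 − 2 + 9 = 4009 laminae.
A: 656.1 mm over 4009 years gives 656.1 / 4009 ≈ 0.164 mm per year.
For B, 79.4 / 0.164 = 484.15 years ≈ 484 laminae.

484 laminae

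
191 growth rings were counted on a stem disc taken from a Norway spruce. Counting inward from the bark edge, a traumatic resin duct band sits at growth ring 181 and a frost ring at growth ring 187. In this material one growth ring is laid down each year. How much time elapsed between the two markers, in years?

Separation: 187 − 181 = 6 growth rings.
That is 6 years at one growth ring per year.

6 years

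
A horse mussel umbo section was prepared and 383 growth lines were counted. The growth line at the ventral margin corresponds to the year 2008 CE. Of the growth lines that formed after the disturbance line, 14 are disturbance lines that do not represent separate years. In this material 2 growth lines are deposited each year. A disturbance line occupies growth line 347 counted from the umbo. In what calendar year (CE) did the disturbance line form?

Between growth line 347 and the ventral margin there are 383 − 347 = 36 growth lines.
36 − 14 false = 22 true growth lines after the disturbance line.
22 growth lines at 2 per year is 22 / 2 = 11 years.
The growth line at the ventral margin is 2008 CE, so the disturbance line dates to 2008 − 11 = 1997 CE.

1997 CE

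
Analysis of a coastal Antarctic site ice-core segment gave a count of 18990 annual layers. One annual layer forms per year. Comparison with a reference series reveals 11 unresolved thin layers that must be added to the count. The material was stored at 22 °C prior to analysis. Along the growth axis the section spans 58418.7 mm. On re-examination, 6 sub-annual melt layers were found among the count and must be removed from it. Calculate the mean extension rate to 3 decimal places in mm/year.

3.075 mm/year

Adjusted count: 18990 − 6 + 11 = 18995 annual layers.
Extension rate ≈ 58418.7 / 18995 = 3.075 mm/year.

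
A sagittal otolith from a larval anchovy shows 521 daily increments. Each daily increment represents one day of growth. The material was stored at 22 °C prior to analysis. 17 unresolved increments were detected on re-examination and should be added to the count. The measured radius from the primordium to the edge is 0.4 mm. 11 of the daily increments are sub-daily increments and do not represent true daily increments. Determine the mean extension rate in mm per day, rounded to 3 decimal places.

Correcting the raw count gives 521 − 11 + 17 = 527 true daily increments.
Extension rate ≈ 0.4 / 527 = 0.001 mm per day.

0.001 mm per day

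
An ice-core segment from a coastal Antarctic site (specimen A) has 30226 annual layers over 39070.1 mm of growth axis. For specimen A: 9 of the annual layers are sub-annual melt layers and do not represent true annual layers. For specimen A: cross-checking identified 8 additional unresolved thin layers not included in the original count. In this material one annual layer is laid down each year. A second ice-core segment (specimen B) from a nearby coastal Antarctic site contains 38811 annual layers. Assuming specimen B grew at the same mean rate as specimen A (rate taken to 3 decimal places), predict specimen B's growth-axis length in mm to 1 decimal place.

Specimen A: true annual layer count = 30226 − 9 + 8 = 30225.
A: Extension rate ≈ 39070.1 / 30225 = 1.293 mm per year.
B's length ≈ 1.293 × 38811 = 50182.6 mm.

50182.6 mm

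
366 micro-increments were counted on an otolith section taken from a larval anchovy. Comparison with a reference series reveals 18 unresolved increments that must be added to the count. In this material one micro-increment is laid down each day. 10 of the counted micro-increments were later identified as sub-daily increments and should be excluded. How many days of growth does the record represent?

374 days

Adjusted count: 366 − 10 + 18 = 374 micro-increments.
With a one-to-one micro-increment periodicity this is 374 days.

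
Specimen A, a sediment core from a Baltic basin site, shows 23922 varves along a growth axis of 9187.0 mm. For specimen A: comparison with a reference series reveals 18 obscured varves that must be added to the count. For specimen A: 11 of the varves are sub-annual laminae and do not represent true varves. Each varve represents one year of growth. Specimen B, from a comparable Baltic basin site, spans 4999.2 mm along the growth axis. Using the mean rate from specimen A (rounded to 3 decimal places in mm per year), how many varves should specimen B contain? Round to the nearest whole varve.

13019 varves

Specimen A: true varve count = 23922 − 11 + 18 = 23929.
A: Extension rate ≈ 9187.0 / 23929 = 0.384 mm/year.
B spans 4999.2 / 0.384 = 13018.75 years ≈ 13019 varves.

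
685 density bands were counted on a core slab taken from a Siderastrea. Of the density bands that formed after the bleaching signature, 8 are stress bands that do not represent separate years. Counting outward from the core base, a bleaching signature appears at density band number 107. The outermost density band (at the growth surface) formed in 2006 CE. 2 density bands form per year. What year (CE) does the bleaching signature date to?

685 − 107 = 578 density bands lie beyond the bleaching signature toward the growth surface.
578 − 8 false = 570 true density bands after the bleaching signature.
With 2 density bands per year, 570 / 2 = 285 years.
The density band at the growth surface is 2006 CE, so the bleaching signature dates to 2006 − 285 = 1721 CE.

1721 CE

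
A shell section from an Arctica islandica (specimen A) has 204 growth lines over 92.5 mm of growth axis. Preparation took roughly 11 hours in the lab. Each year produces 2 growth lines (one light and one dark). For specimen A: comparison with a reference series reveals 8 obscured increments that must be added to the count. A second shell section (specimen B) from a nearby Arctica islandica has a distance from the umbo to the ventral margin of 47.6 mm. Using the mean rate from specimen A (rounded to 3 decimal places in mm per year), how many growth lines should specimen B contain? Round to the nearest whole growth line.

109 growth lines

Specimen A: true growth line count = 204 + 8 = 212.
Specimen A: 212 growth lines at 2 per year is 212 / 2 = 106 years.
A: Mean rate = 92.5 mm / 106 years ≈ 0.873 mm/year.
For B, 47.6 / 0.873 = 54.52 years; at 2 growth lines per year that is 54.52 × 2 ≈ 109 growth lines.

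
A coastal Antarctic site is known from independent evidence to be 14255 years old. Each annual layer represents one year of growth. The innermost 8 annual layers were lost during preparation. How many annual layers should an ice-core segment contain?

One annual layer per year gives 14255 annual layers over 14255 years.
14255 − 8 missed = 14247 annual layers expected in the prepared section.

14247 annual layers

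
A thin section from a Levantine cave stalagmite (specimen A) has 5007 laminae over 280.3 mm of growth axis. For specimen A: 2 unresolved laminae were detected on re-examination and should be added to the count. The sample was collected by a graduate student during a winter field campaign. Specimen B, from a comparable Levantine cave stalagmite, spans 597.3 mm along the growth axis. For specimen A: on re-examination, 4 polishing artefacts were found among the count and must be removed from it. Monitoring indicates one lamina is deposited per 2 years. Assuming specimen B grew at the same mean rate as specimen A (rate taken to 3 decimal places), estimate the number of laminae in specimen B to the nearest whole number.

10666 laminae

Specimen A: adjusted count: 5007 − 4 + 2 = 5005 laminae.
Specimen A: at 2 years per lamina, 5005 × 2 = 10010 years.
A: Mean rate = 280.3 mm / 10010 years ≈ 0.028 mm/yr.
B spans 597.3 / 0.028 = 21332.14 years; at 2 years per lamina that is 21332.14 / 2 ≈ 10666 laminae.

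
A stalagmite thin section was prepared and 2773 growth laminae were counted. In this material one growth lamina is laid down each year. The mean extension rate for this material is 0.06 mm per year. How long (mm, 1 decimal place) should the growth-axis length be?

The record spans 2773 years at 0.06 mm per year.
Length ≈ 0.06 × 2773 = 166.4 mm.

166.4 mm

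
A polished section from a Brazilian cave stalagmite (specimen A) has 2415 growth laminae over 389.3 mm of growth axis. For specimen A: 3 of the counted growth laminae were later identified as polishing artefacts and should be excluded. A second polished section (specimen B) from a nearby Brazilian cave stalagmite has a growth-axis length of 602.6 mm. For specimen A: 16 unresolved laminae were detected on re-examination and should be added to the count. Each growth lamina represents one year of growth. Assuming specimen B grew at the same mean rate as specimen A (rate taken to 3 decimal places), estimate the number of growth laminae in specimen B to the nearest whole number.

Specimen A: correcting the raw count gives 2415 − 3 + 16 = 2428 true growth laminae.
A: Mean rate = 389.3 mm / 2428 years ≈ 0.160 mm/year.
B spans 602.6 / 0.160 = 3766.25 years ≈ 3766 growth laminae.

3766 growth laminae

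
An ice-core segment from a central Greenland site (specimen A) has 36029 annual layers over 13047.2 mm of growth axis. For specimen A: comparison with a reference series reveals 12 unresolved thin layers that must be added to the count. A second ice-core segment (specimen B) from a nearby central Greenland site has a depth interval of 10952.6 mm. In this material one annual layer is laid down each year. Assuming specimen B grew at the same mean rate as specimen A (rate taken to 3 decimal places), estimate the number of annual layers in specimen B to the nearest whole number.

Specimen A: adjusted count: 36029 + 12 = 36041 annual layers.
A: 13047.2 mm over 36041 years gives 13047.2 / 36041 ≈ 0.362 mm/year.
B spans 10952.6 / 0.362 = 30255.80 years ≈ 30256 annual layers.

30256 annual layers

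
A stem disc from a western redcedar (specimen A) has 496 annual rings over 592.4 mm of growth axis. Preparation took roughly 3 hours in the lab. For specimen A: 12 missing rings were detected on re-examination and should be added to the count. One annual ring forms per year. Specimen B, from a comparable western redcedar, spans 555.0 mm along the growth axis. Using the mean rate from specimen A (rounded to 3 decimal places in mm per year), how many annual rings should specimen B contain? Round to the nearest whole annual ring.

Specimen A: adjusted count: 496 + 12 = 508 annual rings.
A: Extension rate ≈ 592.4 / 508 = 1.166 mm/yr.
Specimen B: 555.0 mm / 1.166 mm per year = 475.99 years ≈ 476 annual rings.

476 annual rings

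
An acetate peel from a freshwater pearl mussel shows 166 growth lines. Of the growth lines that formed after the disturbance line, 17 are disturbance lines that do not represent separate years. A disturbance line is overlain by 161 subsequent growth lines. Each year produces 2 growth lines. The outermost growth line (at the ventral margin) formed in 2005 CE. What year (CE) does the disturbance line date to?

161 growth lines formed after the disturbance line.
Excluding 17 false growth lines: 161 − 17 = 144.
144 growth lines at 2 per year is 144 / 2 = 72 years.
Counting back 72 years from 2005 CE places the disturbance line in 2005 − 72 = 1933 CE.

1933 CE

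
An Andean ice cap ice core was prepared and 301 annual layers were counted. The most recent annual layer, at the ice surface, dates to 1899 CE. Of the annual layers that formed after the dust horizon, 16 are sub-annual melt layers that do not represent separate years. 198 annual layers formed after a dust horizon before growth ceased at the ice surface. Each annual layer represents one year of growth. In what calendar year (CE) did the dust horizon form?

198 annual layers formed after the dust horizon.
Removing the 16 false annual layers leaves 198 − 16 = 182 true annual layers beyond the dust horizon.
Counting back 182 years from 1899 CE places the dust horizon in 1899 − 182 = 1717 CE.

1717 CE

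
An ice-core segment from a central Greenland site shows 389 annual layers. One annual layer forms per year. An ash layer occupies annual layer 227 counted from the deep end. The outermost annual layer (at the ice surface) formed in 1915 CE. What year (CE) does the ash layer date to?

The ash layer sits at annual layer 227 from the deep end, so 389 − 227 = 162 annual layers formed after it.
Counting back 162 years from 1915 CE places the ash layer in 1915 − 162 = 1753 CE.

1753 CE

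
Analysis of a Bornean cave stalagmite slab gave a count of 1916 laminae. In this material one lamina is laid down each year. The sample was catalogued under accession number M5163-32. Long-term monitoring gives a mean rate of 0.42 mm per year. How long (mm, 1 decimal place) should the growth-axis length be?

804.7 mm

1916 years of growth are recorded.
Length ≈ 0.42 × 1916 = 804.7 mm.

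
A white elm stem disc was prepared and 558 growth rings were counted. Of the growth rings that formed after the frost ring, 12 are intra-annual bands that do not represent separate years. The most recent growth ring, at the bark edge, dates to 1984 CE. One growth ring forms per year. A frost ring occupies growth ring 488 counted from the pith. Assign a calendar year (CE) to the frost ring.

1926 CE

558 − 488 = 70 growth rings lie beyond the frost ring toward the bark edge.
70 − 12 false = 58 true growth rings after the frost ring.
1984 − 58 = 1926 CE.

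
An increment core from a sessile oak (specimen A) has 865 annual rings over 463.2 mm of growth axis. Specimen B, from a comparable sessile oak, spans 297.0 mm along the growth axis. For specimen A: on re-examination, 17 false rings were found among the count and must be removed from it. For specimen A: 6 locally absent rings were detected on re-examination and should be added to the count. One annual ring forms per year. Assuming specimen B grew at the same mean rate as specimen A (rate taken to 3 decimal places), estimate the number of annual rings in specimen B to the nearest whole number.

Specimen A: after corrections the count is 865 − 17 + 6 = 854 annual rings.
A: 463.2 mm over 854 years gives 463.2 / 854 ≈ 0.542 mm per year.
For B, 297.0 / 0.542 = 547.97 years ≈ 548 annual rings.

548 annual rings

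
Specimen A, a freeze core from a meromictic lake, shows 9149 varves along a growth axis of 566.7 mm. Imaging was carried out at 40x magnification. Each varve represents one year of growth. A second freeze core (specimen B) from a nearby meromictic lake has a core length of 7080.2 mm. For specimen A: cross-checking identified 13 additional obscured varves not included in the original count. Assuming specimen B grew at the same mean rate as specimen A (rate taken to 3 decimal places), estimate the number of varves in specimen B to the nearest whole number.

Specimen A: correcting the raw count gives 9149 + 13 = 9162 true varves.
A: Mean rate = 566.7 mm / 9162 years ≈ 0.062 mm per year.
For B, 7080.2 / 0.062 = 114196.77 years ≈ 114197 varves.

114197 varves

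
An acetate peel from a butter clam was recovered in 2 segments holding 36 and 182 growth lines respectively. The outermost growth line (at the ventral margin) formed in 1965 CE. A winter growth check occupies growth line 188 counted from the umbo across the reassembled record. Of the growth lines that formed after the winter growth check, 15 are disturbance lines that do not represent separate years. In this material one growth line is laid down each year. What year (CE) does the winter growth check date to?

Total growth lines = 36 + 182 = 218.
The winter growth check sits at growth line 188 from the umbo, so 218 − 188 = 30 growth lines formed after it.
Excluding 15 false growth lines: 30 − 15 = 15.
The growth line at the ventral margin is 1965 CE, so the winter growth check dates to 1965 − 15 = 1950 CE.

1950 CE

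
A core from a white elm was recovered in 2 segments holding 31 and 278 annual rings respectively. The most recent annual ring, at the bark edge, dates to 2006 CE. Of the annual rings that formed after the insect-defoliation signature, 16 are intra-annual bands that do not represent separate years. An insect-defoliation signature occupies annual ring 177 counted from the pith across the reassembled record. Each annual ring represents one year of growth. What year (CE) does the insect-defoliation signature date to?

1890 CE

Total annual rings = 31 + 278 = 309.
309 − 177 = 132 annual rings lie beyond the insect-defoliation signature toward the bark edge.
Removing the 16 false annual rings leaves 132 − 16 = 116 true annual rings beyond the insect-defoliation signature.
The annual ring at the bark edge is 2006 CE, so the insect-defoliation signature dates to 2006 − 116 = 1890 CE.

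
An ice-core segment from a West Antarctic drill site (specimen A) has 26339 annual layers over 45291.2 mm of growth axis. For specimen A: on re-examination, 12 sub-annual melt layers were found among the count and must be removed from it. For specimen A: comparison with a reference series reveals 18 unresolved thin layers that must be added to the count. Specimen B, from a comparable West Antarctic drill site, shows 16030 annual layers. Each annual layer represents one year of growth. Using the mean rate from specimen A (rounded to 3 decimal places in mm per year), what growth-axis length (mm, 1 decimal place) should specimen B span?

27555.6 mm

Specimen A: correcting the raw count gives 26339 − 12 + 18 = 26345 true annual layers.
A: Mean rate = 45291.2 mm / 26345 years ≈ 1.719 mm/year.
B's length ≈ 1.719 × 16030 = 27555.6 mm.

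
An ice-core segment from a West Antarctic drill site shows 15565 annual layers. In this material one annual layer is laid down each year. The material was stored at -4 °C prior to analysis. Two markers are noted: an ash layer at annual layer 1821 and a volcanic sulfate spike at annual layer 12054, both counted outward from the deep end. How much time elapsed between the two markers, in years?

10233 years

Separation: 12054 − 1821 = 10233 annual layers.
One annual layer per year makes the interval 10233 years.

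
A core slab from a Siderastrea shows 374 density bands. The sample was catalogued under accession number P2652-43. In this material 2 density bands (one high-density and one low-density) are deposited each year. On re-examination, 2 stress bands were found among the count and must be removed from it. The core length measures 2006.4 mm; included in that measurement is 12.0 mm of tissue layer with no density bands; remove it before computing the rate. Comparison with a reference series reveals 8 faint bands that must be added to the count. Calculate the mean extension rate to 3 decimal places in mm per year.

10.497 mm per year

Adjusted count: 374 − 2 + 8 = 380 density bands.
With 2 density bands per year, 380 / 2 = 190 years.
Removing the 12.0 mm offcut leaves 2006.4 − 12.0 = 1994.4 mm.
Extension rate ≈ 1994.4 / 190 = 10.497 mm per year.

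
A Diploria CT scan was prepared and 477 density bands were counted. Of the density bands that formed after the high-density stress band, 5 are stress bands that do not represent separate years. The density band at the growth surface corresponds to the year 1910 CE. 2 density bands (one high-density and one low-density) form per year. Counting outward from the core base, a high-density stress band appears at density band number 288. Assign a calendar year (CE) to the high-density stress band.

Between density band 288 and the growth surface there are 477 − 288 = 189 density bands.
Removing the 5 false density bands leaves 189 − 5 = 184 true density bands beyond the high-density stress band.
Dividing by 2 density bands per year: 184 / 2 = 92 years.
The density band at the growth surface is 1910 CE, so the high-density stress band dates to 1910 − 92 = 1818 CE.

1818 CE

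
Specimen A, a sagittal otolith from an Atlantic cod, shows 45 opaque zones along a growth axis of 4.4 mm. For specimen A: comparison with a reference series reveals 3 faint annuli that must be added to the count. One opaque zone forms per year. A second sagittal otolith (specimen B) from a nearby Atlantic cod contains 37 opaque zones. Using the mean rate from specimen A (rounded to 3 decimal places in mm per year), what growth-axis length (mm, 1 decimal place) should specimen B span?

Specimen A: adjusted count: 45 + 3 = 48 opaque zones.
A: 4.4 mm over 48 years gives 4.4 / 48 ≈ 0.092 mm per year.
Length of B = 0.092 × 37 = 3.4 mm.

3.4 mm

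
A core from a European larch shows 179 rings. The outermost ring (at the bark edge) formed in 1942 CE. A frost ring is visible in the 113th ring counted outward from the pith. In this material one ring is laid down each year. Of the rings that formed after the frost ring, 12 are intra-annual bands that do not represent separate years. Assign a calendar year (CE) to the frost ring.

1888 CE

179 − 113 = 66 rings lie beyond the frost ring toward the bark edge.
Removing the 12 false rings leaves 66 − 12 = 54 true rings beyond the frost ring.
The ring at the bark edge is 1942 CE, so the frost ring dates to 1942 − 54 = 1888 CE.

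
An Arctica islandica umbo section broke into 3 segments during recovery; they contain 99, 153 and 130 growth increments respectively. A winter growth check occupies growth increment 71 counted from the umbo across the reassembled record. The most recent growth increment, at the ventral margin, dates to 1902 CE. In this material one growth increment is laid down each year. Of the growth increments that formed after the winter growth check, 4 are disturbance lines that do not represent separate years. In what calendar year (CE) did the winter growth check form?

Total growth increments = 99 + 153 + 130 = 382.
The winter growth check sits at growth increment 71 from the umbo, so 382 − 71 = 311 growth increments formed after it.
Excluding 4 false growth increments: 311 − 4 = 307.
1902 − 307 = 1595 CE.

1595 CE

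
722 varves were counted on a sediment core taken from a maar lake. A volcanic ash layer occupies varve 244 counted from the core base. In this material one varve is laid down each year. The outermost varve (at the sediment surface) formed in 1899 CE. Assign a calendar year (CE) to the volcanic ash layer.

1421 CE

Between varve 244 and the sediment surface there are 722 − 244 = 478 varves.
1899 − 478 = 1421 CE.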